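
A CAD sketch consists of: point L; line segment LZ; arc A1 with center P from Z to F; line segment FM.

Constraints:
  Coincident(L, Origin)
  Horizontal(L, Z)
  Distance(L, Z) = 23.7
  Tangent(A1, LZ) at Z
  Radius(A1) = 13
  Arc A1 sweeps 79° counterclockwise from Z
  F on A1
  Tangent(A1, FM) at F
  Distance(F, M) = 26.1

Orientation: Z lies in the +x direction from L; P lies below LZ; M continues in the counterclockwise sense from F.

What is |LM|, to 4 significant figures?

36.63

L is at the origin; LZ is horizontal with |LZ| = 23.7 and Z on the +x side, so Z = (23.70, 0.000). Since A1 is tangent to LZ there, PZ ⟂ LZ, so P = Z + (0, -13) = (23.70, -13.00). On A1, Z sits at bearing 90° from P; a 79° counterclockwise sweep puts F at bearing 169°, so F = P + 13.0·(cos 169°, sin 169°) = (10.94, -10.52). The tangent condition forces PF to be normal to FM, so FM runs along (−sin 169°, cos 169°); with |FM| = 26.1, M = (5.959, -36.14). Then |LM| = |M − L| = 36.63.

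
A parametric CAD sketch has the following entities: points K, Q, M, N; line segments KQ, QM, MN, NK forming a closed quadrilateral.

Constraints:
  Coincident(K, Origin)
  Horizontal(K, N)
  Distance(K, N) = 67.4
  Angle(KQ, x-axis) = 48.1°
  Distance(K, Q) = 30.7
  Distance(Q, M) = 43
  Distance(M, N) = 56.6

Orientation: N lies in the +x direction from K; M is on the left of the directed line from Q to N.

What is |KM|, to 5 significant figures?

73.691

K is at the origin; K and N share the same y with |KN| = 67.4 and N in +x, so N = (67.4, 0). KQ runs at 48.1° with |KQ| = 30.7, so Q = (20.502, 22.850). M is determined by |QM| = 43.0 and |MN| = 56.6 together: it lies at the intersection of circle(Q, 43.0) and circle(N, 56.6). With |QN| = 52.168, the foot of the radical line on QN is 13.101 from Q and the perpendicular offset is √(43.0² − 13.101²) = 40.955. Taking the left-of-QN solution: M = (50.219, 53.929).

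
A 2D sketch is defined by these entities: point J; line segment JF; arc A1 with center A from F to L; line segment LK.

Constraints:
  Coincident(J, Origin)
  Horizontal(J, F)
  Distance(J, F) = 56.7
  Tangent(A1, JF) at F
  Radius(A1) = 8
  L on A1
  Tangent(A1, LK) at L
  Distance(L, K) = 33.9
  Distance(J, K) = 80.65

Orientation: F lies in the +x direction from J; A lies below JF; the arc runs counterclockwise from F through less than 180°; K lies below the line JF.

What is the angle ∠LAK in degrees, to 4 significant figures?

76.72°

J is at the origin; J and F share the same y with |JF| = 56.7 and F on the +x side, so F = (56.70, 0.000). Tangency of A1 to JF means the radius AF is perpendicular to JF, so A = F + (0, -8) = (56.70, -8.000). Since AL ⟂ LK (tangency), |AK| = √(8.0² + 33.9²) = 34.83 regardless of where L sits on A1. So K lies on both circle(J, 80.65) and circle(A, 34.83); the below-JF intersection is K = (69.90, -40.23). L is the foot of the tangent from K: L = (50.19, -12.65).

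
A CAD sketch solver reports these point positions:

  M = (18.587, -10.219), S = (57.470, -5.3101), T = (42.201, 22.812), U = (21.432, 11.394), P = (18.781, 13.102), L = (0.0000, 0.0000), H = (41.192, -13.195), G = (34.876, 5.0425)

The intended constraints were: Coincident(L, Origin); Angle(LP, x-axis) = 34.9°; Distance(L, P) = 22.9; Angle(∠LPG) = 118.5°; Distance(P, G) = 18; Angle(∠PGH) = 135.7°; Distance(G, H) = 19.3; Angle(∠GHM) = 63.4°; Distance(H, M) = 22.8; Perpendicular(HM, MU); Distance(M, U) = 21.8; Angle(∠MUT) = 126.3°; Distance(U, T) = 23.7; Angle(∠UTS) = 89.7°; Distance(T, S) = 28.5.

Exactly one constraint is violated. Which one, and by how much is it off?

Distance(T, S) = 28.5 — off by 3.50.

L = (0.00, 0.00) ✓; LP at 34.90° ✓; |LP| = 22.90 ✓; ∠LPG = 118.5° ✓; |PG| = 18.00 ✓; ∠PGH = 135.7° ✓; |GH| = 19.30 ✓; ∠GHM = 63.40° ✓; |HM| = 22.80 ✓; ∠(HM, MU) = 90.00° ✓; |MU| = 21.80 ✓; ∠MUT = 126.3° ✓; |UT| = 23.70 ✓; ∠UTS = 89.70° ✓; |TS| = 32.00 ✗.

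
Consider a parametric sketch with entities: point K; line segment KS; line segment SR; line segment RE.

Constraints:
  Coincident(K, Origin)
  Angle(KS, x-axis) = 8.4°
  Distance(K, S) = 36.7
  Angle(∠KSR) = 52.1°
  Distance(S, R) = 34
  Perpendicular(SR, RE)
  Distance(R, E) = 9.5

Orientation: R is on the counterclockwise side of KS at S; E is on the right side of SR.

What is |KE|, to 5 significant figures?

40.129

K is at the origin; KS runs at 8.4° with length 36.7, so S = 36.7·(cos 8.4°, sin 8.4°) = (36.306, 5.3612). ∠KSR = 52.1°, so SR runs at 8.4° + (180° − 52.1°) = 136.30° from the x-axis; with |SR| = 34.0, R = S + 34.0·(cos 136.30°, sin 136.30°) = (11.725, 28.851). The perpendicularity gives RE at right angles to SR; with |RE| = 9.5 on the right of SR, E = R + 9.5·(0.69088, 0.72297) = (18.289, 35.719). Then |KE| = |E − K| = 40.129.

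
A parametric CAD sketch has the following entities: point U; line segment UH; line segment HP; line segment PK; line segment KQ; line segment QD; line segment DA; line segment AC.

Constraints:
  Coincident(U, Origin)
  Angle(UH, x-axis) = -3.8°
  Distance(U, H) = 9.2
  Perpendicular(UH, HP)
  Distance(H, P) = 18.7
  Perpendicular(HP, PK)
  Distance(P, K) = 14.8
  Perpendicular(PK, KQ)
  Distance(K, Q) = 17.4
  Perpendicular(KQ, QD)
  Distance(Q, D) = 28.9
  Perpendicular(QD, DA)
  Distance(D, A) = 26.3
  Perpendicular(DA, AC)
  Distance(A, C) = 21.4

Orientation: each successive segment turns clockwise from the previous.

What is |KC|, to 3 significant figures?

11.6

U is at the origin; UH runs at -3.8° with length 9.2, so H = (9.18, -0.610). The perpendicularity gives HP at right angles to UH, so HP runs at -93.8°; with |HP| = 18.7, P = (7.94, -19.3). The perpendicularity gives PK at right angles to HP, so PK runs at 176°; with |PK| = 14.8, K = (-6.83, -18.3). PK ⟂ KQ, so KQ runs at 86.2°; with |KQ| = 17.4, Q = (-5.67, -0.926). The perpendicularity gives QD at right angles to KQ, so QD runs at -3.80°; with |QD| = 28.9, D = (23.2, -2.84). The perpendicularity gives DA at right angles to QD, so DA runs at -93.8°; with |DA| = 26.3, A = (21.4, -29.1). DA ⟂ AC, so AC runs at 176°; with |AC| = 21.4, C = (0.0667, -27.7). Then |KC| = |C − K| = 11.6.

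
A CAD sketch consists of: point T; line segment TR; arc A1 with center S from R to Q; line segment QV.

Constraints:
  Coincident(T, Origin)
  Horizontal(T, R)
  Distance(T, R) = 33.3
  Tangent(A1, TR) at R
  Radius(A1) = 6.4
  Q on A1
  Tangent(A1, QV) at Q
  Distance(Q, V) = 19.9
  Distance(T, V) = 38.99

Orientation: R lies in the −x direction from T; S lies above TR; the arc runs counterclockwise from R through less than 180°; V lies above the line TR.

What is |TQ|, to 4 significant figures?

27.78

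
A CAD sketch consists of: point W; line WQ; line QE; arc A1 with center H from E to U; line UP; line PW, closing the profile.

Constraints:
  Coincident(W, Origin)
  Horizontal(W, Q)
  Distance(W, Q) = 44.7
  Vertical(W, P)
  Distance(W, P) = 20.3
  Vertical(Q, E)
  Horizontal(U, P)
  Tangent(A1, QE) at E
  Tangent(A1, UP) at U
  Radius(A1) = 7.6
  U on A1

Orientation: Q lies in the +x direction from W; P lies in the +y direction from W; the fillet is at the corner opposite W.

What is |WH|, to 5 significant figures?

39.214

W is at the origin; WQ is horizontal with |WQ| = 44.7 and Q on the +x side, so Q = (44.700, 0.0000). WP is vertical with |WP| = 20.3 and P on the +y side, so P = (0.0000, 20.300). The virtual corner opposite W is at (44.700, 20.300). Since A1 is tangent to QE there, HE ⟂ QE and A1 meets UP tangentially, so HU is at right angles to UP, with radius 7.6, so the center H sits 7.6 in from both sides at H = (37.100, 12.700). Then |WH| = |H − W| = 39.214.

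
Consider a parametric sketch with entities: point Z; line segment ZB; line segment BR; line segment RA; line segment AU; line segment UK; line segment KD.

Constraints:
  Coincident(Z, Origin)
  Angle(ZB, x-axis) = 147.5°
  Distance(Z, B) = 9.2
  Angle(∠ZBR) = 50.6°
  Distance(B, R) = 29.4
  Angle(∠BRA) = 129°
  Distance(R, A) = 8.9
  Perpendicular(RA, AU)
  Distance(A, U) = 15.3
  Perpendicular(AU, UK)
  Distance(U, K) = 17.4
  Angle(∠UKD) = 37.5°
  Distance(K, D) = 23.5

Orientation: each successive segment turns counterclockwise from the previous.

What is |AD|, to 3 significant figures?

1.59

Z is at the origin; ZB runs at 147.5° with length 9.2, so B = (-7.76, 4.94). ∠ZBR = 50.6° gives BR at -83.1° from the x-axis; with |BR| = 29.4, R = (-4.23, -24.2). ∠BRA = 129.0° gives RA at -32.1° from the x-axis; with |RA| = 8.9, A = (3.31, -29.0). RA is perpendicular to AU, so AU runs at 57.9°; with |AU| = 15.3, U = (11.4, -16.0). AU is perpendicular to UK, so UK runs at 148°; with |UK| = 17.4, K = (-3.30, -6.77). ∠UKD = 37.5° gives KD at -69.6° from the x-axis; with |KD| = 23.5, D = (4.89, -28.8). Then |AD| = |D − A| = 1.59.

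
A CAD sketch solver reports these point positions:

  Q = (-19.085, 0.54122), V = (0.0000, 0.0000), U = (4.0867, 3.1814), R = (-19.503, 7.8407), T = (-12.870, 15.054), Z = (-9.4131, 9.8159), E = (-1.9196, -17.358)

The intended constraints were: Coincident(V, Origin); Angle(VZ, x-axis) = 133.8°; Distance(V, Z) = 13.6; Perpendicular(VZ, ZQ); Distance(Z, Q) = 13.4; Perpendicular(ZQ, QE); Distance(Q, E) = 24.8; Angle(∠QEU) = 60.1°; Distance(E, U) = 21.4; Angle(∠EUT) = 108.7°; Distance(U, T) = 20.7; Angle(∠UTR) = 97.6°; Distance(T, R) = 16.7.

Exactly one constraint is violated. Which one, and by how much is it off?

Distance(T, R) = 16.7 — off by 6.90.

V = (0.00, 0.00) ✓; VZ at 133.8° ✓; |VZ| = 13.60 ✓; ∠(VZ, ZQ) = 90.00° ✓; |ZQ| = 13.40 ✓; ∠(ZQ, QE) = 90.00° ✓; |QE| = 24.80 ✓; ∠QEU = 60.10° ✓; |EU| = 21.40 ✓; ∠EUT = 108.7° ✓; |UT| = 20.70 ✓; ∠UTR = 97.60° ✓; |TR| = 9.799 ✗.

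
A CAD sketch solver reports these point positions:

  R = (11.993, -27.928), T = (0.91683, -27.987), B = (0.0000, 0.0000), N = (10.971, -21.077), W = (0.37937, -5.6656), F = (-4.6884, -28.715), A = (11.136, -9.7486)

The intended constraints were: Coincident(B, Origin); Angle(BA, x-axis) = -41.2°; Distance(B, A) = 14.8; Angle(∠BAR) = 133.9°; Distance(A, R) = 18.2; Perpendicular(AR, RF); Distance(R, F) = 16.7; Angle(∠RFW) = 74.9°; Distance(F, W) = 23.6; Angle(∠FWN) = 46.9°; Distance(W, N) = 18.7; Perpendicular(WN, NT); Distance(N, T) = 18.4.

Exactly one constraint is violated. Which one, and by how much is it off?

Distance(N, T) = 18.4 — off by 6.20.

B = (0.00, 0.00) ✓; BA at -41.20° ✓; |BA| = 14.80 ✓; ∠BAR = 133.9° ✓; |AR| = 18.20 ✓; ∠(AR, RF) = 90.00° ✓; |RF| = 16.70 ✓; ∠RFW = 74.90° ✓; |FW| = 23.60 ✓; ∠FWN = 46.90° ✓; |WN| = 18.70 ✓; ∠(WN, NT) = 90.00° ✓; |NT| = 12.20 ✗.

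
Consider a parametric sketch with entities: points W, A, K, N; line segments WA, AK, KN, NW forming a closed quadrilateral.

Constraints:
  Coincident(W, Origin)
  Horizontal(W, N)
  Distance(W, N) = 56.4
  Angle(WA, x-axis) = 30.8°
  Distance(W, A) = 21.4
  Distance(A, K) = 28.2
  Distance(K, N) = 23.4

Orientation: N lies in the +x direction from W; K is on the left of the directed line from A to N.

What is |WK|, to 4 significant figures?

49.37

Checks: |AK| = 28.20 ✓; |KN| = 23.40 ✓.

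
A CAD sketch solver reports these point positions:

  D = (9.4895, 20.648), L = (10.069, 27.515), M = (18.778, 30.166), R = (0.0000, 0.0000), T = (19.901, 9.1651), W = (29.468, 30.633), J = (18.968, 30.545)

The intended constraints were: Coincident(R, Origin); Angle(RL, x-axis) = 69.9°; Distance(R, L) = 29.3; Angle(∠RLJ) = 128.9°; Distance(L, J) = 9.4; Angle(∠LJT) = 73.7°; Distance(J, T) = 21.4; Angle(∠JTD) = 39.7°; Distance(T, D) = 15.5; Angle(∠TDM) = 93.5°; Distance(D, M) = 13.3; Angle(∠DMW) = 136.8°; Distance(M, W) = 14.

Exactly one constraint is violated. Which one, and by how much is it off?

Distance(M, W) = 14 — off by 3.30.

R = (0.00, 0.00) ✓; RL at 69.90° ✓; |RL| = 29.30 ✓; ∠RLJ = 128.9° ✓; |LJ| = 9.401 ✓; ∠LJT = 73.70° ✓; |JT| = 21.40 ✓; ∠JTD = 39.70° ✓; |TD| = 15.50 ✓; ∠TDM = 93.50° ✓; |DM| = 13.30 ✓; ∠DMW = 136.8° ✓; |MW| = 10.70 ✗.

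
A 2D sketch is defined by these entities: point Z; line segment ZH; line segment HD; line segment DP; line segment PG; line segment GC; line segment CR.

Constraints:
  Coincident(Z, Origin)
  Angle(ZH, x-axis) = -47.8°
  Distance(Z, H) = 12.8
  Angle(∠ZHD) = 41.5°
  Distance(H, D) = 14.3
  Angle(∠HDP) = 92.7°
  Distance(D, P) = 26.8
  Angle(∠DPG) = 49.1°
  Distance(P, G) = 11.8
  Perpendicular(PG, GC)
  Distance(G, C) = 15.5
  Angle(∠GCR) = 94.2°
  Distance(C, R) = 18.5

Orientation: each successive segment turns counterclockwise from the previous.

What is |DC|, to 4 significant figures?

7.460

∠DPG = 49.1° gives PG at -51.10° from the x-axis; with |PG| = 11.8, G = (-10.95, -3.431). PG is perpendicular to GC, so GC runs at 38.90°; with |GC| = 15.5, C = (1.112, 6.302). Then |DC| = |C − D| = 7.460.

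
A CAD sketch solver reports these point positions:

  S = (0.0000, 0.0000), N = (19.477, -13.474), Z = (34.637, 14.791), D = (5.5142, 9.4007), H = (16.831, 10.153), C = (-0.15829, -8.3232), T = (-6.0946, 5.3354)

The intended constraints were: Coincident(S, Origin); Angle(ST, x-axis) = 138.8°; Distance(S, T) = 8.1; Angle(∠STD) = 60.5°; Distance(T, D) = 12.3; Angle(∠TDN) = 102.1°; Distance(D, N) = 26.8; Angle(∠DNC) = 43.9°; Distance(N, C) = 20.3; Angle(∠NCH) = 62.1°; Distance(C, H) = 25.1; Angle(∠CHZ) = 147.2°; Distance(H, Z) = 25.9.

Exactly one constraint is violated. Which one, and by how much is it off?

Distance(H, Z) = 25.9 — off by 7.50.

S = (0.00, 0.00) ✓; ST at 138.8° ✓; |ST| = 8.100 ✓; ∠STD = 60.50° ✓; |TD| = 12.30 ✓; ∠TDN = 102.1° ✓; |DN| = 26.80 ✓; ∠DNC = 43.90° ✓; |NC| = 20.30 ✓; ∠NCH = 62.10° ✓; |CH| = 25.10 ✓; ∠CHZ = 147.2° ✓; |HZ| = 18.40 ✗.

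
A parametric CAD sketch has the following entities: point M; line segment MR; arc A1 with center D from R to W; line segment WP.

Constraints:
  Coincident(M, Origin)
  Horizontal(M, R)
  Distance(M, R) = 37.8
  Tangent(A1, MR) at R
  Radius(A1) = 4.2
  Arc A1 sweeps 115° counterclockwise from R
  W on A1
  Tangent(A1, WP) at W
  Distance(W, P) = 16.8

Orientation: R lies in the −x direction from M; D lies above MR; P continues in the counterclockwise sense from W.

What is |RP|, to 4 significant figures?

21.46

M is at the origin; M and R share the same y with |MR| = 37.8 and R on the −x side, so R = (-37.80, 0.000). A1 meets MR tangentially, so DR is at right angles to MR, so D = R + (0, 4.2) = (-37.80, 4.200). On A1, R sits at bearing -90° from D; a 115° counterclockwise sweep puts W at bearing 25°, so W = D + 4.2·(cos 25°, sin 25°) = (-33.99, 5.975). The tangent condition forces DW to be normal to WP, so WP runs along (−sin 25°, cos 25°); with |WP| = 16.8, P = (-41.09, 21.20). Then |RP| = |P − R| = 21.46.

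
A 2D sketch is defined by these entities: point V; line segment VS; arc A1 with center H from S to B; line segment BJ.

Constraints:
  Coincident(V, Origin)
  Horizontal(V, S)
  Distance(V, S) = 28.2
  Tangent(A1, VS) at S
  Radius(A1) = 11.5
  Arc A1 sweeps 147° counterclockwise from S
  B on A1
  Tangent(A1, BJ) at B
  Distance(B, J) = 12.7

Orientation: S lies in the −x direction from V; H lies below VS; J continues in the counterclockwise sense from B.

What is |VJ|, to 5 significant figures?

36.803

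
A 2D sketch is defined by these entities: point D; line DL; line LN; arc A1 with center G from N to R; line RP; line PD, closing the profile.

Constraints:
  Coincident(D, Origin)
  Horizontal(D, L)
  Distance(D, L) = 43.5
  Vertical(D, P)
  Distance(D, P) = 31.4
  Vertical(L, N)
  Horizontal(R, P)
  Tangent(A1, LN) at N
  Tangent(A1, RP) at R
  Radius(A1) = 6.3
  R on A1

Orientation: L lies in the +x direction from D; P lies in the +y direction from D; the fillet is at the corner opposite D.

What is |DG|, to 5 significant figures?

44.876

D is at the origin; DL is horizontal with |DL| = 43.5 and L on the +x side, so L = (43.500, 0.0000). DP is vertical with |DP| = 31.4 and P on the +y side, so P = (0.0000, 31.400). The virtual corner opposite D is at (43.500, 31.400). A1 meets LN tangentially, so GN is at right angles to LN and since A1 is tangent to RP there, GR ⟂ RP, with radius 6.3, so the center G sits 6.3 in from both sides at G = (37.200, 25.100). Then |DG| = |G − D| = 44.876.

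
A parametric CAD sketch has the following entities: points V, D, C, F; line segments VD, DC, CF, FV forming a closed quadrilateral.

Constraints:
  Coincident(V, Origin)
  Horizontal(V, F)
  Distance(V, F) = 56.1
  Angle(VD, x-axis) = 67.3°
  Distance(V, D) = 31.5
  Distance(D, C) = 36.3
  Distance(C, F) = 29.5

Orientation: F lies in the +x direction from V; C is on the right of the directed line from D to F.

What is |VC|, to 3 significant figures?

27.2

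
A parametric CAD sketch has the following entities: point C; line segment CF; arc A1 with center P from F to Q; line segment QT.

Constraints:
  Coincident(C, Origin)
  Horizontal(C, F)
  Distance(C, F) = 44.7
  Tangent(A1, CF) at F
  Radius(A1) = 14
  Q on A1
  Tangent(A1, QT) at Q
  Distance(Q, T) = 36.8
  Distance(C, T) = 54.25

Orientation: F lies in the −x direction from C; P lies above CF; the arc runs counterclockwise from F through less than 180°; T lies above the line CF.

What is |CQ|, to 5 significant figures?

33.049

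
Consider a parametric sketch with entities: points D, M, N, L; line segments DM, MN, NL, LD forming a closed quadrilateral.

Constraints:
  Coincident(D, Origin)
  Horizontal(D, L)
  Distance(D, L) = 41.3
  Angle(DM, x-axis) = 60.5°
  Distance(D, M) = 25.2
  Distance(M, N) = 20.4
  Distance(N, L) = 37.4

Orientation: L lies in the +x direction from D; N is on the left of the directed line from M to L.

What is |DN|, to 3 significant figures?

44.9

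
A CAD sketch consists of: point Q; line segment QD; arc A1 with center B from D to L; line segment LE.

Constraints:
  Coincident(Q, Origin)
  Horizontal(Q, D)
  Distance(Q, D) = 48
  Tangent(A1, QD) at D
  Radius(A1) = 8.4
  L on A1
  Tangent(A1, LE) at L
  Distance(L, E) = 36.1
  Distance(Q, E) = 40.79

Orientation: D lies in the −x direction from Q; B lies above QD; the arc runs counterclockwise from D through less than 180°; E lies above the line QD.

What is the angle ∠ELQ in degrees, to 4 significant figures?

63.43°

Q is at the origin; Q and D share the same y with |QD| = 48.0 and D on the −x side, so D = (-48.00, 0.000). Since A1 is tangent to QD there, BD ⟂ QD, so B = D + (0, 8.4) = (-48.00, 8.400). Since BL ⟂ LE (tangency), |BE| = √(8.4² + 36.1²) = 37.06 regardless of where L sits on A1. So E lies on both circle(Q, 40.79) and circle(B, 37.06); the above-QD intersection is E = (-21.71, 34.53). L is the foot of the tangent from E: L = (-40.88, 3.940).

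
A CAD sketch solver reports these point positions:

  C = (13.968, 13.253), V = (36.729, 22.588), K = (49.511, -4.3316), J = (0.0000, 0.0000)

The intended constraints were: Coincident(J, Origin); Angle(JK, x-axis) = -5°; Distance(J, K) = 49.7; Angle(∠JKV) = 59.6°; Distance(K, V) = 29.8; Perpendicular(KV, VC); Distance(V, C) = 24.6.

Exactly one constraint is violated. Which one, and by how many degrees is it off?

Perpendicular(KV, VC) — off by 3.10°.

J = (0.00, 0.00) ✓; JK at -5.000° ✓; |JK| = 49.70 ✓; ∠JKV = 59.60° ✓; |KV| = 29.80 ✓; ∠(KV, VC) = 86.90° ✗; |VC| = 24.60 ✓.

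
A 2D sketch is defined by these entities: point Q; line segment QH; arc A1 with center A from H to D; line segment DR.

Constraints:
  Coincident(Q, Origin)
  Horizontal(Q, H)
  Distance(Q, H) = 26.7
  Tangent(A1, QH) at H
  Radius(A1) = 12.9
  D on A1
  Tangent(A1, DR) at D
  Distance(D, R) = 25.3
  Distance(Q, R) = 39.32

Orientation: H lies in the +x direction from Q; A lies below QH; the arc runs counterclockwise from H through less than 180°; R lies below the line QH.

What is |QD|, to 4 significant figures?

18.38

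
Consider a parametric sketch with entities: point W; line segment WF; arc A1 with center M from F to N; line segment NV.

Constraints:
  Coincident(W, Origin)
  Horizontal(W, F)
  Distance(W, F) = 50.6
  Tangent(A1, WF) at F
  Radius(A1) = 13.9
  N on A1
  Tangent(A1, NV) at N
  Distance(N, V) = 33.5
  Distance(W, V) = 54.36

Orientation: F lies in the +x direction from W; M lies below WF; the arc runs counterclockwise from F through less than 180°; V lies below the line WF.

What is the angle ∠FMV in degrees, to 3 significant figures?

148°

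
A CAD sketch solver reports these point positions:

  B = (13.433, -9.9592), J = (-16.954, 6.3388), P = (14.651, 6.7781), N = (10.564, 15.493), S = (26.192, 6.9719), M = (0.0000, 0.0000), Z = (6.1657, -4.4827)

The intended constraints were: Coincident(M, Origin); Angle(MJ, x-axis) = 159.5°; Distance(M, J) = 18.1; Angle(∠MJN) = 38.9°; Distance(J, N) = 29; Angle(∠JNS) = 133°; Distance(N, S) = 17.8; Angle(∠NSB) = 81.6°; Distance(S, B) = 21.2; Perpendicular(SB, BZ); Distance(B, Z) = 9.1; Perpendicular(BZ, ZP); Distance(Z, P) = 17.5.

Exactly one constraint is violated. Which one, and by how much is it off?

Distance(Z, P) = 17.5 — off by 3.40.

M = (0.00, 0.00) ✓; MJ at 159.5° ✓; |MJ| = 18.10 ✓; ∠MJN = 38.90° ✓; |JN| = 29.00 ✓; ∠JNS = 133.0° ✓; |NS| = 17.80 ✓; ∠NSB = 81.60° ✓; |SB| = 21.20 ✓; ∠(SB, BZ) = 90.00° ✓; |BZ| = 9.100 ✓; ∠(BZ, ZP) = 90.00° ✓; |ZP| = 14.10 ✗.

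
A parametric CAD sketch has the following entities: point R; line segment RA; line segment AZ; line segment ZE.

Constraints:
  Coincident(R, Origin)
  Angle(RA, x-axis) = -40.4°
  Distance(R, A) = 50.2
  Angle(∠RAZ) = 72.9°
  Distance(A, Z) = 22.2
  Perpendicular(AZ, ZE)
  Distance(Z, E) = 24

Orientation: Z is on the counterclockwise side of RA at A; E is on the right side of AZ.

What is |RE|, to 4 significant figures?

72.36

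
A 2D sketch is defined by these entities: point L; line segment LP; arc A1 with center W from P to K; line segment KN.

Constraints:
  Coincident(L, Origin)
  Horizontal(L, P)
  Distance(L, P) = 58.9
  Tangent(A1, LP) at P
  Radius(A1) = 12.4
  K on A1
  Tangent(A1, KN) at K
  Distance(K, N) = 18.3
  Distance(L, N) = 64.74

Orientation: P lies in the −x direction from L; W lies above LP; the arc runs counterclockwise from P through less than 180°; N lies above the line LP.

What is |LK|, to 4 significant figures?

50.66

L is at the origin; L and P share the same y with |LP| = 58.9 and P on the −x side, so P = (-58.90, 0.000). A1 meets LP tangentially, so WP is at right angles to LP, so W = P + (0, 12.4) = (-58.90, 12.40). Since WK ⟂ KN (tangency), |WN| = √(12.4² + 18.3²) = 22.11 regardless of where K sits on A1. So N lies on both circle(L, 64.74) and circle(W, 22.11); the above-LP intersection is N = (-55.00, 34.16). K is the foot of the tangent from N: K = (-47.57, 17.43).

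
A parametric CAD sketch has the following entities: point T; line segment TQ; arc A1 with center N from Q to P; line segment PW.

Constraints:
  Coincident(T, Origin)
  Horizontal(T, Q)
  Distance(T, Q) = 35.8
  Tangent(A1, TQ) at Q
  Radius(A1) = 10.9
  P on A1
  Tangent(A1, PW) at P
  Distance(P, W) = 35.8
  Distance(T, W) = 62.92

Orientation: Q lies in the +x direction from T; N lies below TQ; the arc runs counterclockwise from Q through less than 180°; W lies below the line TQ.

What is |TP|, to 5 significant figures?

30.115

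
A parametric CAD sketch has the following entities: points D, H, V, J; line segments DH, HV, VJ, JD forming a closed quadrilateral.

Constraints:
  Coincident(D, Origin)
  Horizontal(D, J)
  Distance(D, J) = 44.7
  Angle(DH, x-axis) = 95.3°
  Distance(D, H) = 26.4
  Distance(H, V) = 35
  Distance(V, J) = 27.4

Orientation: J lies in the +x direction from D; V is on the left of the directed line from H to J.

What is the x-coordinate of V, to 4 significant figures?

32.52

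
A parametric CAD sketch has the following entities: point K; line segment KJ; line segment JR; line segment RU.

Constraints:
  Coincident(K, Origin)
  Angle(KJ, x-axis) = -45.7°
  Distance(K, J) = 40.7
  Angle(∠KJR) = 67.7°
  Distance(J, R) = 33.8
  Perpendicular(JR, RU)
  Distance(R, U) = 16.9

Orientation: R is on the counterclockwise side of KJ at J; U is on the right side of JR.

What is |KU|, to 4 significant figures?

57.56

∠KJR = 67.7°, so JR runs at -45.7° + (180° − 67.7°) = 66.60° from the x-axis; with |JR| = 33.8, R = J + 33.8·(cos 66.60°, sin 66.60°) = (41.85, 1.891). The perpendicularity gives RU at right angles to JR; with |RU| = 16.9 on the right of JR, U = R + 16.9·(0.9178, -0.3971) = (57.36, -4.820). Then |KU| = |U − K| = 57.56.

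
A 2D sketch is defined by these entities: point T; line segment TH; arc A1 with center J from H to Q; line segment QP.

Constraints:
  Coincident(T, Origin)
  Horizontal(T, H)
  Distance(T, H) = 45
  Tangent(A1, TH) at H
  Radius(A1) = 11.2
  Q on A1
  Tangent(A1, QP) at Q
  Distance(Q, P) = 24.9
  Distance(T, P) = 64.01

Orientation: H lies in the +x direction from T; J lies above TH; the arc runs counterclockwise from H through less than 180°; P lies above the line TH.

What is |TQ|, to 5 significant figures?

57.550

T is at the origin; TH is horizontal with |TH| = 45.0 and H on the +x side, so H = (45.000, 0.0000). The tangent condition forces JH to be normal to TH, so J = H + (0, 11.2) = (45.000, 11.200). Since JQ ⟂ QP (tangency), |JP| = √(11.2² + 24.9²) = 27.303 regardless of where Q sits on A1. So P lies on both circle(T, 64.01) and circle(J, 27.303); the above-TH intersection is P = (51.765, 37.651). Q is the foot of the tangent from P: Q = (56.034, 13.120).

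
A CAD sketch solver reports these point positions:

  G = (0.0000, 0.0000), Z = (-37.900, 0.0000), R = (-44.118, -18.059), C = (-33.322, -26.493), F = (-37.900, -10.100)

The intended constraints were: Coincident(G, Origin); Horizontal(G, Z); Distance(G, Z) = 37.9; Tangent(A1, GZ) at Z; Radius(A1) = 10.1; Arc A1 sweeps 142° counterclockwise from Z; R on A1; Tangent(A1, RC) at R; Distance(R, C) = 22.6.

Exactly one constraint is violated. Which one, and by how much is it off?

Distance(R, C) = 22.6 — off by 8.90.

G = (0.00, 0.00) ✓; G.y = 0.00, Z.y = 0.00 ✓; |GZ| = 37.90 ✓; ∠(FZ, ZG) = 90.00° ✓; |FZ| = 10.10 ✓; bearing(F→R) − bearing(F→Z) = 142.0° ✓; |FR| = 10.10 ✓; ∠(FR, RC) = 90.00° ✓; |RC| = 13.70 ✗.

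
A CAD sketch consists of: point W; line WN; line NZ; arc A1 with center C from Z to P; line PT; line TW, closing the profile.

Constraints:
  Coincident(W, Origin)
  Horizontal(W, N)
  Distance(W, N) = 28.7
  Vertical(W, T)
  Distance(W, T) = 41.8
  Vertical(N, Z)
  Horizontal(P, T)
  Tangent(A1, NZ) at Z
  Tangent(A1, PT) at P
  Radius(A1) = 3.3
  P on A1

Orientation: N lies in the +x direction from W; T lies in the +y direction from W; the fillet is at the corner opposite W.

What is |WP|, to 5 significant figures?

48.912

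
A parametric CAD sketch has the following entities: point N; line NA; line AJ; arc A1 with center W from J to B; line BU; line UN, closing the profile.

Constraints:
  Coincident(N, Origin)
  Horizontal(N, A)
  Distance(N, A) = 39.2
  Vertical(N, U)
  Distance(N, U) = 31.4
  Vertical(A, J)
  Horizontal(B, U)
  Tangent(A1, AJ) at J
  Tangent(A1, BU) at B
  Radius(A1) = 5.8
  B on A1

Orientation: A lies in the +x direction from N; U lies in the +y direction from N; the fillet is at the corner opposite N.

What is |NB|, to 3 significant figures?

45.8

N is at the origin; NA is horizontal with |NA| = 39.2 and A on the +x side, so A = (39.2, 0.00). NU is vertical with |NU| = 31.4 and U on the +y side, so U = (0.00, 31.4). The virtual corner opposite N is at (39.2, 31.4). Tangency of A1 to AJ means the radius WJ is perpendicular to AJ and tangency of A1 to BU means the radius WB is perpendicular to BU, with radius 5.8, so the center W sits 5.8 in from both sides at W = (33.4, 25.6). That places the tangent points at J = (39.2, 25.6) on AJ and B = (33.4, 31.4) on BU. Then |NB| = |B − N| = 45.8.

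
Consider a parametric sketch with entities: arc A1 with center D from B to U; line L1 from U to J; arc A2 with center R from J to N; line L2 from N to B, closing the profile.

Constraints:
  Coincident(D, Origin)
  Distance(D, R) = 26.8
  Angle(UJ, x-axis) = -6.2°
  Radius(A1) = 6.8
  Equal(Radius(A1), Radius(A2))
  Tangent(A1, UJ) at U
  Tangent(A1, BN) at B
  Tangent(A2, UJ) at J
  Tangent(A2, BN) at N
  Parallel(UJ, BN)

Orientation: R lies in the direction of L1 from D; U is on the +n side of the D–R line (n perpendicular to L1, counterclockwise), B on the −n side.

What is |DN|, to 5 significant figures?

27.649

The slot axis is L1's direction at -6.2°, so u = (cos -6.2°, sin -6.2°) = (0.99415, -0.10800) and n = (−sin -6.2°, cos -6.2°) = (0.10800, 0.99415). D is at the origin and R lies 26.8 along u from D, so R = 26.8·u = (26.643, -2.8944). Tangency of A1 to both parallel lines with radius 6.8 puts U and B at D ± 6.8·n: U = (0.73440, 6.7602), B = (-0.73440, -6.7602). Equal radii place J and N the same way about R: J = R + 6.8·n = (27.378, 3.8658), N = R − 6.8·n = (25.909, -9.6546). Then |DN| = |N − D| = 27.649.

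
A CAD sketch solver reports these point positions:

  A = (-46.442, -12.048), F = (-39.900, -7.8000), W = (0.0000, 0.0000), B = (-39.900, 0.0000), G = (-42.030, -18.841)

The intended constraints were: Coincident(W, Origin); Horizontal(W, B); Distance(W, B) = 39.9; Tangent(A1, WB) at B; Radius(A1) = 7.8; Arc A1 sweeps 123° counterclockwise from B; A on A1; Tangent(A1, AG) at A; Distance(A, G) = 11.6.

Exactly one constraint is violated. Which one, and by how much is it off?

Distance(A, G) = 11.6 — off by 3.50.

W = (0.00, 0.00) ✓; W.y = 0.00, B.y = 0.00 ✓; |WB| = 39.90 ✓; ∠(FB, BW) = 90.00° ✓; |FB| = 7.800 ✓; bearing(F→A) − bearing(F→B) = 123.0° ✓; |FA| = 7.800 ✓; ∠(FA, AG) = 89.99° ✓; |AG| = 8.100 ✗.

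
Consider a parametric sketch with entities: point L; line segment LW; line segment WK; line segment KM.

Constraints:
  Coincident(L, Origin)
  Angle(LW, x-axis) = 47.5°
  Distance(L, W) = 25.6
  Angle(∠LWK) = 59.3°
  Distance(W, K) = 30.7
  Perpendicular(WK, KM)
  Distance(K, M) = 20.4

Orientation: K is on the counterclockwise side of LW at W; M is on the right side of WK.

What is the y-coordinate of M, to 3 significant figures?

45.1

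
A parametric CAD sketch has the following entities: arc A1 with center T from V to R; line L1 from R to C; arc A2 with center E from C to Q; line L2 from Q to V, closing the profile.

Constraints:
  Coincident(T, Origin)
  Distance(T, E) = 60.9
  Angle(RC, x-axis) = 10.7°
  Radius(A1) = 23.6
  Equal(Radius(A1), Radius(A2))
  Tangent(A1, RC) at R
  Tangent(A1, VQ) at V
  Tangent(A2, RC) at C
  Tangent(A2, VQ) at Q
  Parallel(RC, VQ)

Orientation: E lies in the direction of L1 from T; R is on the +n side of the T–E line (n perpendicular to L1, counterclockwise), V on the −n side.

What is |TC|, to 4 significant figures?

65.31

Tangency of A1 to both parallel lines with radius 23.6 puts R and V at T ± 23.6·n: R = (-4.382, 23.19), V = (4.382, -23.19). Equal radii place C and Q the same way about E: C = E + 23.6·n = (55.46, 34.50), Q = E − 23.6·n = (64.22, -11.88). Then |TC| = |C − T| = 65.31.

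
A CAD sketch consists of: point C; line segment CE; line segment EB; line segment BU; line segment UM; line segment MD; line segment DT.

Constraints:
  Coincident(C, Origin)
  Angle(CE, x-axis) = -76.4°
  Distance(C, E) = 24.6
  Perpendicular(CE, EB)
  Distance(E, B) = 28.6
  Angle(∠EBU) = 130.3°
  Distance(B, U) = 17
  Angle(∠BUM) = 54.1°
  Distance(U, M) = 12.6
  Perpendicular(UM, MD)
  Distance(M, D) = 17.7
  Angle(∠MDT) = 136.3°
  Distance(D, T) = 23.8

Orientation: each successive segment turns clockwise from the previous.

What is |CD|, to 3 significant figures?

38.2

∠BUM = 54.1° gives UM at 18.0° from the x-axis; with |UM| = 12.6, M = (-23.8, -16.7). UM ⟂ MD, so MD runs at -72.0°; with |MD| = 17.7, D = (-18.3, -33.6). Then |CD| = |D − C| = 38.2.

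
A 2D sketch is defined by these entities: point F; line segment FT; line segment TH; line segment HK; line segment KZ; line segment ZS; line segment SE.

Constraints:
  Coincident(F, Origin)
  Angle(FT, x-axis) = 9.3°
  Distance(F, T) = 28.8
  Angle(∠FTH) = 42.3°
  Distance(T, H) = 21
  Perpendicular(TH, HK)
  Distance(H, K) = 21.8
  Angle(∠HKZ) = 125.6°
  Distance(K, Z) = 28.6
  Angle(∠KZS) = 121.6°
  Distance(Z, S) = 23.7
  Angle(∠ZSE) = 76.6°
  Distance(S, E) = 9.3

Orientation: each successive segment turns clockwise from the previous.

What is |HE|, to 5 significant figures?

45.194

F is at the origin; FT runs at 9.3° with length 28.8, so T = (28.421, 4.6542). ∠FTH = 42.3° gives TH at -128.40° from the x-axis; with |TH| = 21.0, H = (15.377, -11.803). The perpendicularity gives HK at right angles to TH, so HK runs at 141.60°; with |HK| = 21.8, K = (-1.7072, 1.7376). ∠HKZ = 125.6° gives KZ at 87.200° from the x-axis; with |KZ| = 28.6, Z = (-0.31007, 30.304). ∠KZS = 121.6° gives ZS at 28.800° from the x-axis; with |ZS| = 23.7, S = (20.458, 41.721). ∠ZSE = 76.6° gives SE at -74.600° from the x-axis; with |SE| = 9.3, E = (22.928, 32.755). Then |HE| = |E − H| = 45.194.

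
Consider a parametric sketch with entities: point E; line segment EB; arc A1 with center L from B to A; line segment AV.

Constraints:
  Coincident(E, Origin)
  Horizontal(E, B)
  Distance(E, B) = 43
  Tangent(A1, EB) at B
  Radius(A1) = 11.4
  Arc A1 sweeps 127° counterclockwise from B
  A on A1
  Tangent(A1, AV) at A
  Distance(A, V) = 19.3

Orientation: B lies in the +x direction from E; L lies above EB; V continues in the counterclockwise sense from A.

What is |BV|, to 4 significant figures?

33.77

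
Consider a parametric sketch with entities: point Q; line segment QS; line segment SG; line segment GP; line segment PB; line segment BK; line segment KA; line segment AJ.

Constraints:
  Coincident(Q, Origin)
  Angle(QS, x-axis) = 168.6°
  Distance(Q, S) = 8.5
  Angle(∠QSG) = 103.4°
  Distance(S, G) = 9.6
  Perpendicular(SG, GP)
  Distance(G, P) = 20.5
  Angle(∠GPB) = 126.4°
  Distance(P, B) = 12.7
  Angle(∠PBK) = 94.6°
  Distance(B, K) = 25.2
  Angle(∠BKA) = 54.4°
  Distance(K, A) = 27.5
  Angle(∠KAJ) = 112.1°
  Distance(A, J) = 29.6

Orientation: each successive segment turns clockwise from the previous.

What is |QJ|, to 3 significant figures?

35.6

∠BKA = 54.4° gives KA at 97.4° from the x-axis; with |KA| = 27.5, A = (-2.26, 12.1). ∠KAJ = 112.1° gives AJ at 29.5° from the x-axis; with |AJ| = 29.6, J = (23.5, 26.7). Then |QJ| = |J − Q| = 35.6.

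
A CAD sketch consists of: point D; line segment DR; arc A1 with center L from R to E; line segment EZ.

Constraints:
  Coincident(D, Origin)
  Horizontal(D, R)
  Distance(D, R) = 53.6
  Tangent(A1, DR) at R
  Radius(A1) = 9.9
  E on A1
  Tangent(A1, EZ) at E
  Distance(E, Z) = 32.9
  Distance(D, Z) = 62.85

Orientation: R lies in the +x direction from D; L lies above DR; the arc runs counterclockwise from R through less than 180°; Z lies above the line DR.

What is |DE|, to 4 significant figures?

63.91

D is at the origin; DR is horizontal with |DR| = 53.6 and R on the +x side, so R = (53.60, 0.000). The tangent condition forces LR to be normal to DR, so L = R + (0, 9.9) = (53.60, 9.900). Since LE ⟂ EZ (tangency), |LZ| = √(9.9² + 32.9²) = 34.36 regardless of where E sits on A1. So Z lies on both circle(D, 62.85) and circle(L, 34.36); the above-DR intersection is Z = (45.55, 43.30). E is the foot of the tangent from Z: E = (62.15, 14.89).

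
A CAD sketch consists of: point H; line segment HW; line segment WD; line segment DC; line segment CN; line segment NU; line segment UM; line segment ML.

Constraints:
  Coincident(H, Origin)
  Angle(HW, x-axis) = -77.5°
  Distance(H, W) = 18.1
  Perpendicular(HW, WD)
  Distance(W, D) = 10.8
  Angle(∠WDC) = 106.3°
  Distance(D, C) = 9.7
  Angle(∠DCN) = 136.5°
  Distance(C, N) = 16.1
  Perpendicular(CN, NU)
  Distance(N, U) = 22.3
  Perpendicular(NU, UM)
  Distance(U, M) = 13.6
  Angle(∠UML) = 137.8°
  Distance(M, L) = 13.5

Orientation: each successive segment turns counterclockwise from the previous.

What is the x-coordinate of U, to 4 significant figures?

-12.34

H is at the origin; HW runs at -77.5° with length 18.1, so W = (3.918, -17.67). The perpendicularity gives WD at right angles to HW, so WD runs at 12.50°; with |WD| = 10.8, D = (14.46, -15.33). ∠WDC = 106.3° gives DC at 86.20° from the x-axis; with |DC| = 9.7, C = (15.10, -5.655). ∠DCN = 136.5° gives CN at 129.7° from the x-axis; with |CN| = 16.1, N = (4.820, 6.733). CN ⟂ NU, so NU runs at -140.3°; with |NU| = 22.3, U = (-12.34, -7.512). So U.x = -12.34.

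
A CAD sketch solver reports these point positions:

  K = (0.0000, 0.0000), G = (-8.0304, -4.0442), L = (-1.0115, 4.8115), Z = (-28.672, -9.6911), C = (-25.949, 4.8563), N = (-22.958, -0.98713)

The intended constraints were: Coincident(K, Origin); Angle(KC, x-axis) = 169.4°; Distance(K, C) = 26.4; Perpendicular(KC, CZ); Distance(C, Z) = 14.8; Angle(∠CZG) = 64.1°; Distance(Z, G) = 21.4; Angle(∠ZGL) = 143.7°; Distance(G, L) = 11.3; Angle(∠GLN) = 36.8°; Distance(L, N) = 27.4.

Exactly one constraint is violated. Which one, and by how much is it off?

Distance(L, N) = 27.4 — off by 4.70.

K = (0.00, 0.00) ✓; KC at 169.4° ✓; |KC| = 26.40 ✓; ∠(KC, CZ) = 90.00° ✓; |CZ| = 14.80 ✓; ∠CZG = 64.10° ✓; |ZG| = 21.40 ✓; ∠ZGL = 143.7° ✓; |GL| = 11.30 ✓; ∠GLN = 36.80° ✓; |LN| = 22.70 ✗.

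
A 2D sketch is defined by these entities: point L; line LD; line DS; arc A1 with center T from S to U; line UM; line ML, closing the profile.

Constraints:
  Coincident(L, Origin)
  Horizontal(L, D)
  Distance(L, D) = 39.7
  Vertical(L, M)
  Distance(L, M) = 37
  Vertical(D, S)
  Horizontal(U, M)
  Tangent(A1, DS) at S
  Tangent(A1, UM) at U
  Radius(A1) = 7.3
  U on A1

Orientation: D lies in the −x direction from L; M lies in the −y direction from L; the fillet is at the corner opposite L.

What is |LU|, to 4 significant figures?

49.18

L is at the origin; LD is horizontal with |LD| = 39.7 and D on the −x side, so D = (-39.70, 0.000). L and M share the same x with |LM| = 37.0 and M on the −y side, so M = (0.000, -37.00). The virtual corner opposite L is at (-39.70, -37.00). Tangency of A1 to DS means the radius TS is perpendicular to DS and tangency of A1 to UM means the radius TU is perpendicular to UM, with radius 7.3, so the center T sits 7.3 in from both sides at T = (-32.40, -29.70). That places the tangent points at S = (-39.70, -29.70) on DS and U = (-32.40, -37.00) on UM. Then |LU| = |U − L| = 49.18.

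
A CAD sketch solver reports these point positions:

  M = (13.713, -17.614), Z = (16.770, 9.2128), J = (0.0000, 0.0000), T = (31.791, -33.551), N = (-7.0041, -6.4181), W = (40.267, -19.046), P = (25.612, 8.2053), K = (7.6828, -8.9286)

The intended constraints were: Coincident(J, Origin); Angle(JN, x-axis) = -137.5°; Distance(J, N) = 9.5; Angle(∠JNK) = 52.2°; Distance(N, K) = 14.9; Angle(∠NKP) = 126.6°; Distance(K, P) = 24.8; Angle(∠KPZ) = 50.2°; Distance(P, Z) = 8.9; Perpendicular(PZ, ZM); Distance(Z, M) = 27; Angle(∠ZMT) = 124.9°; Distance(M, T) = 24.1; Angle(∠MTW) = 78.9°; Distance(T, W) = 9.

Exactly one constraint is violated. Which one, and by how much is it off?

Distance(T, W) = 9 — off by 7.80.

J = (0.00, 0.00) ✓; JN at -137.5° ✓; |JN| = 9.500 ✓; ∠JNK = 52.20° ✓; |NK| = 14.90 ✓; ∠NKP = 126.6° ✓; |KP| = 24.80 ✓; ∠KPZ = 50.20° ✓; |PZ| = 8.899 ✓; ∠(PZ, ZM) = 90.00° ✓; |ZM| = 27.00 ✓; ∠ZMT = 124.9° ✓; |MT| = 24.10 ✓; ∠MTW = 78.90° ✓; |TW| = 16.80 ✗.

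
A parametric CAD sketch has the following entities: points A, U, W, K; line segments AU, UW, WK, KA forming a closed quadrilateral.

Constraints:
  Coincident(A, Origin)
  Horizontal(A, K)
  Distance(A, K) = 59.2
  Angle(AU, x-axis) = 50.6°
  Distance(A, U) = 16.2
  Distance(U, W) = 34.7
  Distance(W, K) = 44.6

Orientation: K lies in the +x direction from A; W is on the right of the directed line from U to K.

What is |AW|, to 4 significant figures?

28.74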